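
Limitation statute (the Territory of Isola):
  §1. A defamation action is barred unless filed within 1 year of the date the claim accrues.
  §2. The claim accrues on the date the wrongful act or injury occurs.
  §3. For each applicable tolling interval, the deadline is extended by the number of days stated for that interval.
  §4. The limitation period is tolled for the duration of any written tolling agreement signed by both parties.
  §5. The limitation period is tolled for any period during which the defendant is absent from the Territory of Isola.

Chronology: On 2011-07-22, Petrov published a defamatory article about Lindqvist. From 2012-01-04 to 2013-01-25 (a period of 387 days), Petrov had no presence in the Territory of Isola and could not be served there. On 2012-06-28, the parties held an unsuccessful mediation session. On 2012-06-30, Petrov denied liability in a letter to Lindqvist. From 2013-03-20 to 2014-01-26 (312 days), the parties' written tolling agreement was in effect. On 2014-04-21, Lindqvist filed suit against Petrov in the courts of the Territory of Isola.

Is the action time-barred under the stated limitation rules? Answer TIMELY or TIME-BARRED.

The claim accrued on 2011-07-22, when the wrongful act occurred.
Adding the 1 year base period to 2011-07-22 gives a deadline of 2012-07-22, before any tolling.
The period was tolled for 387 days by the defendant's absence from the jurisdiction (2012-01-04 to 2013-01-25), pushing the deadline to 2013-08-13.
The written tolling agreement from 2013-03-20 to 2014-01-26 tolled the period for 312 days, extending the deadline to 2014-06-21.
None of the other events listed affects the running of the period under the stated rules.
Lindqvist filed on 2014-04-21, before the 2014-06-21 deadline, so the action is timely.

TIMELY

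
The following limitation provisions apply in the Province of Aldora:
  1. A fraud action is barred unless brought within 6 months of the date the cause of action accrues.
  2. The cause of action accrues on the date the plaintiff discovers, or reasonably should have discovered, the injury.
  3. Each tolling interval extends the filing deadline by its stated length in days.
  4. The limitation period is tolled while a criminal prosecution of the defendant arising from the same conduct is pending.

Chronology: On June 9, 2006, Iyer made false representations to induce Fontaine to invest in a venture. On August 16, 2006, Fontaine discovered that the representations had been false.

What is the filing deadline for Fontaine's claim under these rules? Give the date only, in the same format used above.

February 16, 2007

The claim did not accrue until Fontaine discovered the injury on August 16, 2006; the June 9, 2006 act date does not start the clock under the stated rule.
The untolled deadline — 6 months after August 16, 2006 — is February 16, 2007.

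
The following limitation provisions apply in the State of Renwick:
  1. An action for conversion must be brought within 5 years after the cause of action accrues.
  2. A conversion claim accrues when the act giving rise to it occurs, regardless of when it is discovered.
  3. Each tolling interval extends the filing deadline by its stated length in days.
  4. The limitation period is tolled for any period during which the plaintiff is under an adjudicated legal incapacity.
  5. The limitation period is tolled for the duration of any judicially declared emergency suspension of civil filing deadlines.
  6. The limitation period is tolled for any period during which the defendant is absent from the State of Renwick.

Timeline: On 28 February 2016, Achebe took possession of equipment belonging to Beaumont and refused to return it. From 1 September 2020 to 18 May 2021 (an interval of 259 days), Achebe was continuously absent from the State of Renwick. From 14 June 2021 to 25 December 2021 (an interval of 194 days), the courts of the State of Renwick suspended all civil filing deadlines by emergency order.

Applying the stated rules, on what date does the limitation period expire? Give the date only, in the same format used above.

The cause of action accrued on 28 February 2016, the date of the act.
5 years from 28 February 2016 is 28 February 2021.
The defendant's absence from the jurisdiction from 1 September 2020 to 18 May 2021 tolled the period for 259 days, extending the deadline to 14 November 2021.
Because the emergency suspension of filing deadlines ran from 14 June 2021 to 25 December 2021, the deadline is extended by 194 days to 27 May 2022.

27 May 2022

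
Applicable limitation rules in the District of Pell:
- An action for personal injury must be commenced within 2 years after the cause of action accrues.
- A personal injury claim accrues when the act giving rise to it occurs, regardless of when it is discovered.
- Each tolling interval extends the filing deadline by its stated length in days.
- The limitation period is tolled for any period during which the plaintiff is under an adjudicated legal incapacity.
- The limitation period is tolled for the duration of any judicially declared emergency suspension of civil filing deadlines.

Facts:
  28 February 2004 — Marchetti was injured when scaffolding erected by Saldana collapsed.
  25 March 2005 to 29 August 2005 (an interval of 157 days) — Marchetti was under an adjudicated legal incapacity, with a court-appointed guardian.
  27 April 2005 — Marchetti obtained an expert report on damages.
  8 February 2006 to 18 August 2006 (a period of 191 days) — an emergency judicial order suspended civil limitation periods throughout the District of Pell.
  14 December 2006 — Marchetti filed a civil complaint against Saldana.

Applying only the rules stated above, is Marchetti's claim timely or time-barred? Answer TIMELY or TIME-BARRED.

The limitation period began to run on 28 February 2004.
The untolled deadline — 2 years after 28 February 2004 — is 28 February 2006.
Because the plaintiff's legal incapacity ran from 25 March 2005 to 29 August 2005, the deadline is extended by 157 days to 4 August 2006.
The emergency suspension of filing deadlines from 8 February 2006 to 18 August 2006 tolled the period for 191 days, extending the deadline to 11 February 2007.
Nothing else in the chronology tolls or restarts the period.
Filing on 14 December 2006 beat the 11 February 2007 deadline — the action is timely.

TIMELY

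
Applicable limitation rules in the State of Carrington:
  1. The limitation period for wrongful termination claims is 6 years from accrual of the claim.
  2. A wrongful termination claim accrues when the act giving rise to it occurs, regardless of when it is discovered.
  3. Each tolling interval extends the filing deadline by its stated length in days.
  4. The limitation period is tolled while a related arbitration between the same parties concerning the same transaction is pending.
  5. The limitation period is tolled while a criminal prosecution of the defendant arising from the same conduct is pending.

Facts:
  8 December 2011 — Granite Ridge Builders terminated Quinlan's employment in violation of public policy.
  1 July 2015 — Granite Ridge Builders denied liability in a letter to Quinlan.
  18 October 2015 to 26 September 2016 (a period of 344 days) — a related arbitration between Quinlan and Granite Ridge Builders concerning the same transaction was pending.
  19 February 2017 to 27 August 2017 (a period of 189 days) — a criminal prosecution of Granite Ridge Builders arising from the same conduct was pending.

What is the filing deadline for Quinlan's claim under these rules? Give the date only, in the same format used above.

The claim accrued on 8 December 2011, when the wrongful act occurred.
6 years from 8 December 2011 is 8 December 2017.
Because the pending related arbitration ran from 18 October 2015 to 26 September 2016, the deadline is extended by 344 days to 17 November 2018.
Because the pending criminal prosecution ran from 19 February 2017 to 27 August 2017, the deadline is extended by 189 days to 25 May 2019.
None of the other events listed affects the running of the period under the stated rules.

25 May 2019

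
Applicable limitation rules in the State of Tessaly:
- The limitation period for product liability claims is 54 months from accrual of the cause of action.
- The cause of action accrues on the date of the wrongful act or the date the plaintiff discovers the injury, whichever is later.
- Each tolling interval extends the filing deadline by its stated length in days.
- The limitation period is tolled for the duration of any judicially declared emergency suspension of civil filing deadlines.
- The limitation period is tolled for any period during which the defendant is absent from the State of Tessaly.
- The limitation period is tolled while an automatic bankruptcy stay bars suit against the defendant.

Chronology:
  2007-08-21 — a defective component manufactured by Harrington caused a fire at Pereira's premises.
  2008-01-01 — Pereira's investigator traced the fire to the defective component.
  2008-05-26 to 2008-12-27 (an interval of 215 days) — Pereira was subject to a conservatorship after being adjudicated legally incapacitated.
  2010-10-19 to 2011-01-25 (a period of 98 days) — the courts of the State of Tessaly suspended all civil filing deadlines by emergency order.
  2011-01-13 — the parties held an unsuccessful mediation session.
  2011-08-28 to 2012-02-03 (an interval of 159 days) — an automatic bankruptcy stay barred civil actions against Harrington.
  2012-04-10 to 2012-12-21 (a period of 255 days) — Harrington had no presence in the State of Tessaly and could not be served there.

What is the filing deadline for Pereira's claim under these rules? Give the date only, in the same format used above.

Taking the later of the act (2007-08-21) and discovery (2008-01-01), the claim accrued on 2008-01-01.
54 months from 2008-01-01 is 2012-07-01.
The period was tolled for 98 days by the emergency suspension of filing deadlines (2010-10-19 to 2011-01-25), pushing the deadline to 2012-10-07.
Because the automatic bankruptcy stay ran from 2011-08-28 to 2012-02-03, the deadline is extended by 159 days to 2013-03-15.
The period was tolled for 255 days by the defendant's absence from the jurisdiction (2012-04-10 to 2012-12-21), pushing the deadline to 2013-11-25.
No stated provision tolls the period for the plaintiff's incapacity, so the interval from 2008-05-26 to 2008-12-27 has no effect on the deadline.
The other events in the timeline have no effect on the limitation period under the stated rules.

2013-11-25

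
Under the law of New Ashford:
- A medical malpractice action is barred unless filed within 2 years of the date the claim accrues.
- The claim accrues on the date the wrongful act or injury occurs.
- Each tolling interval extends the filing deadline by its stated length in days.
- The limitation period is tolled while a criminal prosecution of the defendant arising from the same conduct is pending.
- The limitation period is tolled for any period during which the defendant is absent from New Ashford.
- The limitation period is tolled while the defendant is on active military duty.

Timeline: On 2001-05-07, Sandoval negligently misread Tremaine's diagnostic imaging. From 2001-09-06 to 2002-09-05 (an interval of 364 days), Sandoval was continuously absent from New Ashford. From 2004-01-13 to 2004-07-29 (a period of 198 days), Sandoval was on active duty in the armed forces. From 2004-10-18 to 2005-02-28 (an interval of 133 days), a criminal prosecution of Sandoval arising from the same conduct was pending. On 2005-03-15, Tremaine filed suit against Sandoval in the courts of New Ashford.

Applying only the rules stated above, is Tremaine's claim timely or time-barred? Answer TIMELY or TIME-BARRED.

TIMELY

The claim accrued on 2001-05-07, the date of the act.
2 years from 2001-05-07 is 2003-05-07.
Because the defendant's absence from the jurisdiction ran from 2001-09-06 to 2002-09-05, the deadline is extended by 364 days to 2004-05-05.
The defendant's active military service from 2004-01-13 to 2004-07-29 tolled the period for 198 days, extending the deadline to 2004-11-19.
The pending criminal prosecution from 2004-10-18 to 2005-02-28 tolled the period for 133 days, extending the deadline to 2005-04-01.
The 2005-03-15 filing precedes the 2005-04-01 deadline; the claim is timely.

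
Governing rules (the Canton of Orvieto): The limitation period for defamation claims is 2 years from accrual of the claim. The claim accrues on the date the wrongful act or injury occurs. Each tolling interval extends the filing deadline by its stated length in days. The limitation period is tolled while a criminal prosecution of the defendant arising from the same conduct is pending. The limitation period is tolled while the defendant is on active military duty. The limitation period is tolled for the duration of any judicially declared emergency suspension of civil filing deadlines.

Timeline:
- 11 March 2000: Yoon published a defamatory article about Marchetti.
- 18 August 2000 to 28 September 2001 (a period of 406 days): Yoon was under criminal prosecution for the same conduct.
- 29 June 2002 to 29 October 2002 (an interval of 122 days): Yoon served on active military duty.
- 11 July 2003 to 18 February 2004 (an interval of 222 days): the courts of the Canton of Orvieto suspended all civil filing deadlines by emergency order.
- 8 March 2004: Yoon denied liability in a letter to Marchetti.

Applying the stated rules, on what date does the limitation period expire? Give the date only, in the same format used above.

30 March 2004

The claim accrued on 11 March 2000, the date of the act.
2 years from 11 March 2000 is 11 March 2002.
The pending criminal prosecution from 18 August 2000 to 28 September 2001 tolled the period for 406 days, extending the deadline to 21 April 2003.
The period was tolled for 122 days by the defendant's active military service (29 June 2002 to 29 October 2002), pushing the deadline to 21 August 2003.
The period was tolled for 222 days by the emergency suspension of filing deadlines (11 July 2003 to 18 February 2004), pushing the deadline to 30 March 2004.
The other events in the timeline have no effect on the limitation period under the stated rules.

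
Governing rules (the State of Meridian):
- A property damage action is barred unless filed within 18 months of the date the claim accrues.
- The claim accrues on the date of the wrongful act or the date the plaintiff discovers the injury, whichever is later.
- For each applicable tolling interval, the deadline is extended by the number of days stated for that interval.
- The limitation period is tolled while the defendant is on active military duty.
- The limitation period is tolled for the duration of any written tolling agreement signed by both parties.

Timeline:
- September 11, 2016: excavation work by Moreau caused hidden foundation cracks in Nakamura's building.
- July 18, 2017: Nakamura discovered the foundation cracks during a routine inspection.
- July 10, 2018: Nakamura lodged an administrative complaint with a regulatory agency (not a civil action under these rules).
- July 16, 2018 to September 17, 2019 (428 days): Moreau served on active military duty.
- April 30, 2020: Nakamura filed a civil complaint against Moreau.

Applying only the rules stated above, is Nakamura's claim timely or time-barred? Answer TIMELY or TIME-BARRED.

Taking the later of the act (September 11, 2016) and discovery (July 18, 2017), the claim accrued on July 18, 2017.
18 months from July 18, 2017 is January 18, 2019.
The period was tolled for 428 days by the defendant's active military service (July 16, 2018 to September 17, 2019), pushing the deadline to March 21, 2020.
None of the other events listed affects the running of the period under the stated rules.
Nakamura filed on April 30, 2020, after the March 21, 2020 deadline, so the action is time-barred.

TIME-BARRED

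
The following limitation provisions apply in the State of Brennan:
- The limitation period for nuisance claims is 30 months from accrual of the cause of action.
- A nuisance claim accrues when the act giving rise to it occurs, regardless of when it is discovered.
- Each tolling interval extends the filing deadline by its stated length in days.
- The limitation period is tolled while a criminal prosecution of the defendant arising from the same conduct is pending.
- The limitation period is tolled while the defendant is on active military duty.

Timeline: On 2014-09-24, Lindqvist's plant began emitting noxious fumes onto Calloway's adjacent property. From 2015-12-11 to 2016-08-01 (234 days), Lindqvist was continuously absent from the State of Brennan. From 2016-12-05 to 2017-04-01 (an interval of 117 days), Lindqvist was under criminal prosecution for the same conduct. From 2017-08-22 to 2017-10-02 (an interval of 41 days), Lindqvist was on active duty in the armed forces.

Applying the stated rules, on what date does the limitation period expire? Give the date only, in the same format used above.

The cause of action accrued on 2014-09-24, the date of the act.
Adding the 30 months base period to 2014-09-24 gives a deadline of 2017-03-24, before any tolling.
Because the pending criminal prosecution ran from 2016-12-05 to 2017-04-01, the deadline is extended by 117 days to 2017-07-19.
The defendant's active military service starting 2017-08-22 came too late — the period had run on 2017-07-19 — and so does not extend the deadline.
The defendant's absence from the jurisdiction from 2015-12-11 to 2016-08-01 does not toll the period, because no stated rule makes the defendant's absence a tolling event.

2017-07-19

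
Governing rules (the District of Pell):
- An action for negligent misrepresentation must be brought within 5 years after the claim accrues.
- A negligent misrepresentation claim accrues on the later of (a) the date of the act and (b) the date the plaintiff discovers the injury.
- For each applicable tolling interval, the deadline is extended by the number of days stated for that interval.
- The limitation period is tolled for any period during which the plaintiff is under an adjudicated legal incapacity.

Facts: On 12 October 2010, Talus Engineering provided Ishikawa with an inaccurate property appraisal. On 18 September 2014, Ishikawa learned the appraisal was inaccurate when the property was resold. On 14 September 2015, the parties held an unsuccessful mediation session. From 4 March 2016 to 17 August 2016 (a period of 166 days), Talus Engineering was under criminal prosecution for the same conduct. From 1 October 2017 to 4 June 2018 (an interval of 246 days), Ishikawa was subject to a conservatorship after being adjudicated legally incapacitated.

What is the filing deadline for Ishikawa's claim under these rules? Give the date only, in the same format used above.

21 May 2020

The claim accrued on 18 September 2014 — the later of the 12 October 2010 act and the 18 September 2014 discovery.
Adding the 5 years base period to 18 September 2014 gives a deadline of 18 September 2019, before any tolling.
The period was tolled for 246 days by the plaintiff's legal incapacity (1 October 2017 to 4 June 2018), pushing the deadline to 21 May 2020.
No stated provision tolls the period for a criminal prosecution, so the interval from 4 March 2016 to 17 August 2016 has no effect on the deadline.
None of the other events listed affects the running of the period under the stated rules.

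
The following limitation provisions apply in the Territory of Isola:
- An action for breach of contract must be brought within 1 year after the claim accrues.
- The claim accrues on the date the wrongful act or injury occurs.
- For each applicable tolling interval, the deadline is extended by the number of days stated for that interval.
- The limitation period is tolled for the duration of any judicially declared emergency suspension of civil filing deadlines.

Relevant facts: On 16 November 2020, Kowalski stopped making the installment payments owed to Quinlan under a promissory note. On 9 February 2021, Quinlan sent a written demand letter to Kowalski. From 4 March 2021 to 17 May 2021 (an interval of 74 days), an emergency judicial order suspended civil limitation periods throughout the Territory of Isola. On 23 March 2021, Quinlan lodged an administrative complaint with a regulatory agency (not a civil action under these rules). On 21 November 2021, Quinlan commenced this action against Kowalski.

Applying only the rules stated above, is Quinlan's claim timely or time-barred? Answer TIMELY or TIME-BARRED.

The limitation period began to run on 16 November 2020.
Adding the 1 year base period to 16 November 2020 gives a deadline of 16 November 2021, before any tolling.
The emergency suspension of filing deadlines from 4 March 2021 to 17 May 2021 tolled the period for 74 days, extending the deadline to 29 January 2022.
The other events in the timeline have no effect on the limitation period under the stated rules.
The 21 November 2021 filing precedes the 29 January 2022 deadline; the claim is timely.

TIMELY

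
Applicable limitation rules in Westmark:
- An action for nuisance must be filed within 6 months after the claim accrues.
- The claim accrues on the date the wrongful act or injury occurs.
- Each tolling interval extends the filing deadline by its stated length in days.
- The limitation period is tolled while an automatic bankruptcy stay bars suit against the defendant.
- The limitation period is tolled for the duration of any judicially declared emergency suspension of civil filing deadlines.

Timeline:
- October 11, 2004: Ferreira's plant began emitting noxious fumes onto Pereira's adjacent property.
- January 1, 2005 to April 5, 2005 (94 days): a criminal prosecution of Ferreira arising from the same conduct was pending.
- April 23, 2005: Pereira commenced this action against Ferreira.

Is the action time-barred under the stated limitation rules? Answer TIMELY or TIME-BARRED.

TIME-BARRED

The claim accrued on October 11, 2004, when the wrongful act occurred.
The untolled deadline — 6 months after October 11, 2004 — is April 11, 2005.
No stated provision tolls the period for a criminal prosecution, so the interval from January 1, 2005 to April 5, 2005 has no effect on the deadline.
Filing on April 23, 2005 missed the April 11, 2005 deadline — the action is time-barred.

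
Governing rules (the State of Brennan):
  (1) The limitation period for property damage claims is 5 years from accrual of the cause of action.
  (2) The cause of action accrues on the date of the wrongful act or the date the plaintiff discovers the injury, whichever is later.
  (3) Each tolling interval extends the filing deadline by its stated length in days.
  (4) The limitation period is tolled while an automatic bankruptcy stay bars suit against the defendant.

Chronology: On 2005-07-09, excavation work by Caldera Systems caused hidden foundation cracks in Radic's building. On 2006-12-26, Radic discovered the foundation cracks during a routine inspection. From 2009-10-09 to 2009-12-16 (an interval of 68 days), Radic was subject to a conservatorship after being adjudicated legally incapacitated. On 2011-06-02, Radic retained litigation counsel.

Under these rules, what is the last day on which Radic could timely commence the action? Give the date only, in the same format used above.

2011-12-26

Taking the later of the act (2005-07-09) and discovery (2006-12-26), the claim accrued on 2006-12-26.
Adding the 5 years base period to 2006-12-26 gives a deadline of 2011-12-26, before any tolling.
No stated provision tolls the period for the plaintiff's incapacity, so the interval from 2009-10-09 to 2009-12-16 has no effect on the deadline.
The other events in the timeline have no effect on the limitation period under the stated rules.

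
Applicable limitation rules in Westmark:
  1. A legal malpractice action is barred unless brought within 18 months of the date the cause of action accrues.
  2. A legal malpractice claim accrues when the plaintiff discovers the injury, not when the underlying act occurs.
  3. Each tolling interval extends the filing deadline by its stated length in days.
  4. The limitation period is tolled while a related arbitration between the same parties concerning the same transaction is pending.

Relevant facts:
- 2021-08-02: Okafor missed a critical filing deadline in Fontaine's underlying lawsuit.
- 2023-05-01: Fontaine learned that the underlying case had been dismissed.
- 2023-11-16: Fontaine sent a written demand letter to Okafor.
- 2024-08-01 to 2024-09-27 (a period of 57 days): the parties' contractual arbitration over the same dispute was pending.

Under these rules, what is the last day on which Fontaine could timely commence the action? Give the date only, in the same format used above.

Under the discovery rule, the claim accrued on 2023-05-01, when Fontaine discovered the injury — not on the 2021-08-02 date of the underlying act.
The untolled deadline — 18 months after 2023-05-01 — is 2024-11-01.
Because the pending related arbitration ran from 2024-08-01 to 2024-09-27, the deadline is extended by 57 days to 2024-12-28.
Nothing else in the chronology tolls or restarts the period.

2024-12-28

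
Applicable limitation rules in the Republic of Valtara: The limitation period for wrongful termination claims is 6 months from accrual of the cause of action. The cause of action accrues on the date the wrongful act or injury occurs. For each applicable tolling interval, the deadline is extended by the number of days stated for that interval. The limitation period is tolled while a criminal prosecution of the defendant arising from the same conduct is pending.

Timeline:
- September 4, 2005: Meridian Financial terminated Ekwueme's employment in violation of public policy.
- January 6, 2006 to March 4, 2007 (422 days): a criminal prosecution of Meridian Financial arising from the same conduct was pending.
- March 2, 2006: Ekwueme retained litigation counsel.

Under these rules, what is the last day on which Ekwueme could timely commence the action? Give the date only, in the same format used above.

April 30, 2007

The cause of action accrued on September 4, 2005, the date of the act.
The untolled deadline — 6 months after September 4, 2005 — is March 4, 2006.
Because the pending criminal prosecution ran from January 6, 2006 to March 4, 2007, the deadline is extended by 422 days to April 30, 2007.
Nothing else in the chronology tolls or restarts the period.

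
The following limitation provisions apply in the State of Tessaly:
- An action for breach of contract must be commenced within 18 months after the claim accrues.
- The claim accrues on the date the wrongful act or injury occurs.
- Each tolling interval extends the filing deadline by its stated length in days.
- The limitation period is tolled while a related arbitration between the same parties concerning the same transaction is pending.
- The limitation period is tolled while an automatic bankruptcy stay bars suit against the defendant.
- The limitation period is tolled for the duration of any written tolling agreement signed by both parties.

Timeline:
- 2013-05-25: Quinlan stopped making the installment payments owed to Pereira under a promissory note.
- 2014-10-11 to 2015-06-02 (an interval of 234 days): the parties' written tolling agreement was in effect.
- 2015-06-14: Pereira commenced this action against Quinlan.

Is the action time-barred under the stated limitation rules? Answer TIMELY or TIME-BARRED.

The claim accrued on 2013-05-25, the date of the act.
18 months from 2013-05-25 is 2014-11-25.
The period was tolled for 234 days by the written tolling agreement (2014-10-11 to 2015-06-02), pushing the deadline to 2015-07-17.
Filing on 2015-06-14 beat the 2015-07-17 deadline — the action is timely.

TIMELY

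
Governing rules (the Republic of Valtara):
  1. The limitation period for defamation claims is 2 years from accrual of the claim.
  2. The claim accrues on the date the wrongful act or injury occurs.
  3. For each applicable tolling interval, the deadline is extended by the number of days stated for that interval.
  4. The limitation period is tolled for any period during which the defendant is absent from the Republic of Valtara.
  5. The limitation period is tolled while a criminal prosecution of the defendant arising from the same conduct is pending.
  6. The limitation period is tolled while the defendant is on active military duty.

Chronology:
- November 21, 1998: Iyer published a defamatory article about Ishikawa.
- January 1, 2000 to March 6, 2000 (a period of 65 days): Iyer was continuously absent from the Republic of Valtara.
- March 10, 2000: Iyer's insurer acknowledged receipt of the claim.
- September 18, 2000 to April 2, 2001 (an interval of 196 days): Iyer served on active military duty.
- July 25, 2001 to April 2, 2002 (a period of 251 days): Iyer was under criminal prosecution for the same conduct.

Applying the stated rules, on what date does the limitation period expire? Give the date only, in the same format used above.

The limitation period began to run on November 21, 1998.
The untolled deadline — 2 years after November 21, 1998 — is November 21, 2000.
The period was tolled for 65 days by the defendant's absence from the jurisdiction (January 1, 2000 to March 6, 2000), pushing the deadline to January 25, 2001.
Because the defendant's active military service ran from September 18, 2000 to April 2, 2001, the deadline is extended by 196 days to August 9, 2001.
Because the pending criminal prosecution ran from July 25, 2001 to April 2, 2002, the deadline is extended by 251 days to April 17, 2002.
Nothing else in the chronology tolls or restarts the period.

April 17, 2002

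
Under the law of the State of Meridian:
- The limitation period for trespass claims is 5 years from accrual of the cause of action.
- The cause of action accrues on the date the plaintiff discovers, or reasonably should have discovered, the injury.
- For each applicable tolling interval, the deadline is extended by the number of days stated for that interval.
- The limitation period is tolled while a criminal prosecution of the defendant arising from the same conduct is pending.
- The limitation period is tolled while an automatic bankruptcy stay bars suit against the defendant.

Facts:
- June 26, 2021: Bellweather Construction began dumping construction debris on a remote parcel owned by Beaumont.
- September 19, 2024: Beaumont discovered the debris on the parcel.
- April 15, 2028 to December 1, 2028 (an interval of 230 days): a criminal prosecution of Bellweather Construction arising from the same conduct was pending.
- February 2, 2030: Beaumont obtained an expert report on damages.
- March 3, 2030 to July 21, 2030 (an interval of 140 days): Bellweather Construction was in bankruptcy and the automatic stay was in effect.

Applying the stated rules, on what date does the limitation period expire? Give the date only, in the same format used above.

Under the discovery rule, the claim accrued on September 19, 2024, when Beaumont discovered the injury — not on the June 26, 2021 date of the underlying act.
5 years from September 19, 2024 is September 19, 2029.
Because the pending criminal prosecution ran from April 15, 2028 to December 1, 2028, the deadline is extended by 230 days to May 7, 2030.
Because the automatic bankruptcy stay ran from March 3, 2030 to July 21, 2030, the deadline is extended by 140 days to September 24, 2030.
The other events in the timeline have no effect on the limitation period under the stated rules.

September 24, 2030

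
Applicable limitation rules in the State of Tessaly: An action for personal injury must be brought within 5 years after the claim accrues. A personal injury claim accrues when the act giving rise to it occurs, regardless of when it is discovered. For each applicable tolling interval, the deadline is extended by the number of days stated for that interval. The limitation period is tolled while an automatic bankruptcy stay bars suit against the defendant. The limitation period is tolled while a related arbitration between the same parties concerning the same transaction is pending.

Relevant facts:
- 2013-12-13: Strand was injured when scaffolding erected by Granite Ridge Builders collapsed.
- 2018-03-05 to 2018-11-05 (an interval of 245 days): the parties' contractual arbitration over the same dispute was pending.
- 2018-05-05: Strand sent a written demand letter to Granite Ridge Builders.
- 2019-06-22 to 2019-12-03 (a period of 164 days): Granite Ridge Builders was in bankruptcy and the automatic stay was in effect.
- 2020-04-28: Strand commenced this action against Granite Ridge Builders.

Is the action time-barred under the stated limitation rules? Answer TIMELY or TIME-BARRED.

The claim accrued on 2013-12-13, when the wrongful act occurred.
The untolled deadline — 5 years after 2013-12-13 — is 2018-12-13.
The pending related arbitration from 2018-03-05 to 2018-11-05 tolled the period for 245 days, extending the deadline to 2019-08-15.
Because the automatic bankruptcy stay ran from 2019-06-22 to 2019-12-03, the deadline is extended by 164 days to 2020-01-26.
The other events in the timeline have no effect on the limitation period under the stated rules.
The 2020-04-28 filing falls after the 2020-01-26 deadline; the claim is time-barred.

TIME-BARRED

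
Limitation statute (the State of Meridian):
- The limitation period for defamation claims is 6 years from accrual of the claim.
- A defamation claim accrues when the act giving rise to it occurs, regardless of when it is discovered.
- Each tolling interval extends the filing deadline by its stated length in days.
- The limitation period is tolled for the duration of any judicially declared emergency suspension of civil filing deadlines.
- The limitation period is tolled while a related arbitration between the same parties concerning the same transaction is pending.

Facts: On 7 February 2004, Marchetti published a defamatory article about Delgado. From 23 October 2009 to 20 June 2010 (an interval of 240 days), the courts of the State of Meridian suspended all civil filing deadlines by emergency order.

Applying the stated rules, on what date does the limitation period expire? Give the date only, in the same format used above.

The limitation period began to run on 7 February 2004.
The untolled deadline — 6 years after 7 February 2004 — is 7 February 2010.
The emergency suspension of filing deadlines from 23 October 2009 to 20 June 2010 tolled the period for 240 days, extending the deadline to 5 October 2010.

5 October 2010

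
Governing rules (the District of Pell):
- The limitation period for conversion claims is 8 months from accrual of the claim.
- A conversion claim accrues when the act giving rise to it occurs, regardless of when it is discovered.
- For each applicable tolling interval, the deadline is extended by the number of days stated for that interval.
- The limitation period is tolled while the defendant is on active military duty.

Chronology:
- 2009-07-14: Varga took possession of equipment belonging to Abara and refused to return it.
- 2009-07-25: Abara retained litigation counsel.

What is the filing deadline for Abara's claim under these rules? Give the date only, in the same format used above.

The limitation period began to run on 2009-07-14.
8 months from 2009-07-14 is 2010-03-14.
The other events in the timeline have no effect on the limitation period under the stated rules.

2010-03-14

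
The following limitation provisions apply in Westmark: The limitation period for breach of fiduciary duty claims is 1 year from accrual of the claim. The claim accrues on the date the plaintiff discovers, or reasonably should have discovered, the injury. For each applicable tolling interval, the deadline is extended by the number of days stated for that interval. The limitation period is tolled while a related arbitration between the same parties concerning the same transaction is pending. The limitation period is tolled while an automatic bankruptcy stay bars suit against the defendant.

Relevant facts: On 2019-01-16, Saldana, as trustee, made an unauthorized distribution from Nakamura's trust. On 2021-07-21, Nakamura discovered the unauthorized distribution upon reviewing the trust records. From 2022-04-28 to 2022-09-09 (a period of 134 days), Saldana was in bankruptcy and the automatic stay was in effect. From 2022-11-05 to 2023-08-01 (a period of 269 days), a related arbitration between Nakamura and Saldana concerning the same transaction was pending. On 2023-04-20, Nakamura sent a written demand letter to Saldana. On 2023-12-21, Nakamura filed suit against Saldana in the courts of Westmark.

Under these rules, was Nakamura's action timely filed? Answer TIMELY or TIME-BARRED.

Under the discovery rule, the claim accrued on 2021-07-21, when Nakamura discovered the injury — not on the 2019-01-16 date of the underlying act.
The untolled deadline — 1 year after 2021-07-21 — is 2022-07-21.
Because the automatic bankruptcy stay ran from 2022-04-28 to 2022-09-09, the deadline is extended by 134 days to 2022-12-02.
The pending related arbitration from 2022-11-05 to 2023-08-01 tolled the period for 269 days, extending the deadline to 2023-08-28.
The other events in the timeline have no effect on the limitation period under the stated rules.
Filing on 2023-12-21 missed the 2023-08-28 deadline — the action is time-barred.

TIME-BARRED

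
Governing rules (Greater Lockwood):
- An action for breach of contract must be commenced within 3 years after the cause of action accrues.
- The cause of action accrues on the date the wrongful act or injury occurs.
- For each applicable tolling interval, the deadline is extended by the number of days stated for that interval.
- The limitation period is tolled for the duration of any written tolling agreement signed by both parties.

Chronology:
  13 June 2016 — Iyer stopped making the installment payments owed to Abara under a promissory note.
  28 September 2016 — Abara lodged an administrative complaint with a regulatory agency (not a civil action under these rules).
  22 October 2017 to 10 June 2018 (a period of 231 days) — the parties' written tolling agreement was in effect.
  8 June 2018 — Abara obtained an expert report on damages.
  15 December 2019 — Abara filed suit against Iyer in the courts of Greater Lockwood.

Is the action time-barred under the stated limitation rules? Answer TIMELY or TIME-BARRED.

The cause of action accrued on 13 June 2016, the date of the act.
3 years from 13 June 2016 is 13 June 2019.
The written tolling agreement from 22 October 2017 to 10 June 2018 tolled the period for 231 days, extending the deadline to 30 January 2020.
The other events in the timeline have no effect on the limitation period under the stated rules.
Abara filed on 15 December 2019, before the 30 January 2020 deadline, so the action is timely.

TIMELY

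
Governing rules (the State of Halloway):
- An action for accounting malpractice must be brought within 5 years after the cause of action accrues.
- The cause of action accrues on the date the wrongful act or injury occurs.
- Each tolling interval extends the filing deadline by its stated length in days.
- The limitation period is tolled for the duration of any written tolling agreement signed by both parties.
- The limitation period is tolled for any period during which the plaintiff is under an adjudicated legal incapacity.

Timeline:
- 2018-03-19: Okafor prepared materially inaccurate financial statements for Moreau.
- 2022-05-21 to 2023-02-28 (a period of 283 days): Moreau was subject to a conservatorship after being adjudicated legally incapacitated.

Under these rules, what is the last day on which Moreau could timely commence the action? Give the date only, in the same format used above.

The claim accrued on 2018-03-19, when the wrongful act occurred.
The untolled deadline — 5 years after 2018-03-19 — is 2023-03-19.
The period was tolled for 283 days by the plaintiff's legal incapacity (2022-05-21 to 2023-02-28), pushing the deadline to 2023-12-27.

2023-12-27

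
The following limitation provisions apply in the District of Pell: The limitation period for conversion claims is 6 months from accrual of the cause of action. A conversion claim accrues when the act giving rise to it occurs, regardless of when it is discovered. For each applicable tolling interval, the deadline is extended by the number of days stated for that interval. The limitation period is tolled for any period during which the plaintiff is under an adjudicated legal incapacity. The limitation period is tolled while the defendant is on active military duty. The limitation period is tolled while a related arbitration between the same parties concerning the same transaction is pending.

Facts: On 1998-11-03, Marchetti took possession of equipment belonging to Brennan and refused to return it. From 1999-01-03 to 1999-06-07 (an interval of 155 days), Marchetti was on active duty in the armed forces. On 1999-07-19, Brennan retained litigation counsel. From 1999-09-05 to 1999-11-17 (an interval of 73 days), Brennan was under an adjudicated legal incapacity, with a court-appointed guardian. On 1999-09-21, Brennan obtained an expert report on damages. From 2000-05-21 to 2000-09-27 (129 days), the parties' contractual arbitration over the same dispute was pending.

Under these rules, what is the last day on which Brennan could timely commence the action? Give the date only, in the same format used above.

The limitation period began to run on 1998-11-03.
Adding the 6 months base period to 1998-11-03 gives a deadline of 1999-05-03, before any tolling.
Because the defendant's active military service ran from 1999-01-03 to 1999-06-07, the deadline is extended by 155 days to 1999-10-05.
The period was tolled for 73 days by the plaintiff's legal incapacity (1999-09-05 to 1999-11-17), pushing the deadline to 1999-12-17.
The pending related arbitration starting 2000-05-21 came too late — the period had run on 1999-12-17 — and so does not extend the deadline.
None of the other events listed affects the running of the period under the stated rules.

1999-12-17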